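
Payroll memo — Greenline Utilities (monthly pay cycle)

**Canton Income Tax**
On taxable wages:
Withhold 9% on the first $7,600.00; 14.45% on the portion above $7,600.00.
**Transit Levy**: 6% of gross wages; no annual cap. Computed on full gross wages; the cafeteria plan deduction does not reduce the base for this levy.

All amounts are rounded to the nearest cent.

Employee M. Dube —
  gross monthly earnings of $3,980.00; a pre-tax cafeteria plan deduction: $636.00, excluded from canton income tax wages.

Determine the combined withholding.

$539.76

Canton Income Tax: taxable = $3,980.00 − $636.00 = $3,344.00
  9% × $3,344.00 = $300.96
Transit Levy: 6% × $3,980.00 = $238.80
Total: $300.96 + $238.80 = $539.76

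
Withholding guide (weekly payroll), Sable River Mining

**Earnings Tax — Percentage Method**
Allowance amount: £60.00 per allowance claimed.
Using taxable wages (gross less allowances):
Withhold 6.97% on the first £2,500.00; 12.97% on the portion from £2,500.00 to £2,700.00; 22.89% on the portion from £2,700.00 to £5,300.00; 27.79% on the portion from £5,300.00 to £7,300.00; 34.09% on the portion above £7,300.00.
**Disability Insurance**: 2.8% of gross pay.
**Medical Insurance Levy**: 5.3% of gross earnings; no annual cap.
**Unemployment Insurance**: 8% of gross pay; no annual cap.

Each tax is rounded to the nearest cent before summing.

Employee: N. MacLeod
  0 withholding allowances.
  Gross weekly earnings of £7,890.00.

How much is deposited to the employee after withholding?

Earnings Tax: taxable = £7,890.00
  £1,351.13 + 34.09% × (£7,890.00 − £7,300.00) = £1,351.13 + 34.09% × £590.00 = £1,552.26
Disability Insurance: 2.8% × £7,890.00 = £220.92
Medical Insurance Levy: 5.3% × £7,890.00 = £418.17
Unemployment Insurance: 8% × £7,890.00 = £631.20
Total withheld: £1,552.26 + £220.92 + £418.17 + £631.20 = £2,822.55
Net pay: £7,890.00 − £2,822.55 = £5,067.45

£5,067.45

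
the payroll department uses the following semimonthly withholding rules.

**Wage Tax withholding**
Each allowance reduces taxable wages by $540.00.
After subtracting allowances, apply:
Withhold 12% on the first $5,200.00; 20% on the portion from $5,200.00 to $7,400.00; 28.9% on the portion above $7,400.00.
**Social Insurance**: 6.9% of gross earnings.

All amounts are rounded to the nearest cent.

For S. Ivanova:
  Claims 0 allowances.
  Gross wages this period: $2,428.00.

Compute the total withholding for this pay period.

Wage Tax: taxable = $2,428.00
  12% × $2,428.00 = $291.36
Social Insurance: 6.9% × $2,428.00 = $167.53
Total: $291.36 + $167.53 = $458.89

$458.89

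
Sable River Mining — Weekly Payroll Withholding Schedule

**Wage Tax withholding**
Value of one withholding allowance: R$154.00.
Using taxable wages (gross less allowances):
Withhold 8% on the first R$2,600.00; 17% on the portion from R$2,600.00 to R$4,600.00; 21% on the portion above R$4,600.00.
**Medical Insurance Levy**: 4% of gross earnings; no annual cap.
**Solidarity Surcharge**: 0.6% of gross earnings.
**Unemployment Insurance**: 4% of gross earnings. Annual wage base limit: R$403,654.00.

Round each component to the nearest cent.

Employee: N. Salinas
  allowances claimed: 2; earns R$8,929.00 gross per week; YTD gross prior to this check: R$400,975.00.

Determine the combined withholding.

R$1,910.30

Wage Tax: taxable = R$8,929.00 − 2×R$154.00 = R$8,621.00
  R$548.00 + 21% × (R$8,621.00 − R$4,600.00) = R$548.00 + 21% × R$4,021.00 = R$1,392.41
Medical Insurance Levy: 4% × R$8,929.00 = R$357.16
Solidarity Surcharge: 0.6% × R$8,929.00 = R$53.57
Unemployment Insurance: cap R$403,654.00 − YTD R$400,975.00 = R$2,679.00 subject; 4% × R$2,679.00 = R$107.16
Total: R$1,392.41 + R$357.16 + R$53.57 + R$107.16 = R$1,910.30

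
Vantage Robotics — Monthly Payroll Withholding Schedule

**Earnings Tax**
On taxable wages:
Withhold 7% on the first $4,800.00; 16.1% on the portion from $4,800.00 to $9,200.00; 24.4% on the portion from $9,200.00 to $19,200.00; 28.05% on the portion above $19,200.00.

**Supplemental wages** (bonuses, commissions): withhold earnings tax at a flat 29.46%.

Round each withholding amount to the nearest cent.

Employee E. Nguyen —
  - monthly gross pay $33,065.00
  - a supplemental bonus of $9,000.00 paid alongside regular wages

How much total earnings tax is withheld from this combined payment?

Earnings Tax: taxable = $33,065.00
  $3,484.40 + 28.05% × ($33,065.00 − $19,200.00) = $3,484.40 + 28.05% × $13,865.00 = $7,373.53
Supplemental (29.46% flat on bonus): 29.46% × $9,000.00 = $2,651.40
Total earnings tax: $7,373.53 + $2,651.40 = $10,024.93

$10,024.93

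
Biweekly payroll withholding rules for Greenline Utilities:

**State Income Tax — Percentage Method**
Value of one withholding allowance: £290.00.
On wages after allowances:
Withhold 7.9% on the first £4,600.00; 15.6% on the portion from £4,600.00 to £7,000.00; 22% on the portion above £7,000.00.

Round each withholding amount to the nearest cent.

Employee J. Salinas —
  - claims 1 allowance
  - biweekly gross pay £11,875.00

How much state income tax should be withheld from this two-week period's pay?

£1,746.50

State Income Tax: taxable = £11,875.00 − 1×£290.00 = £11,585.00
  £737.80 + 22% × (£11,585.00 − £7,000.00) = £737.80 + 22% × £4,585.00 = £1,746.50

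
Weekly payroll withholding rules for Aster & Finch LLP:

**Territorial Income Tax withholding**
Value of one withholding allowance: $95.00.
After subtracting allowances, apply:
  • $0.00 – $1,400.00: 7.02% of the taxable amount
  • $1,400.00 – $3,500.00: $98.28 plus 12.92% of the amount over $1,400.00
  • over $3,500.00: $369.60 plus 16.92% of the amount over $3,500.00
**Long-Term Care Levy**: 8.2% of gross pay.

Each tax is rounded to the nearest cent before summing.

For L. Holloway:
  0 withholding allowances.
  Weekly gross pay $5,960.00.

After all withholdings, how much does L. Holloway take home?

Territorial Income Tax: taxable = $5,960.00
  $369.60 + 16.92% × ($5,960.00 − $3,500.00) = $369.60 + 16.92% × $2,460.00 = $785.83
Long-Term Care Levy: 8.2% × $5,960.00 = $488.72
Total withheld: $785.83 + $488.72 = $1,274.55
Net pay: $5,960.00 − $1,274.55 = $4,685.45

$4,685.45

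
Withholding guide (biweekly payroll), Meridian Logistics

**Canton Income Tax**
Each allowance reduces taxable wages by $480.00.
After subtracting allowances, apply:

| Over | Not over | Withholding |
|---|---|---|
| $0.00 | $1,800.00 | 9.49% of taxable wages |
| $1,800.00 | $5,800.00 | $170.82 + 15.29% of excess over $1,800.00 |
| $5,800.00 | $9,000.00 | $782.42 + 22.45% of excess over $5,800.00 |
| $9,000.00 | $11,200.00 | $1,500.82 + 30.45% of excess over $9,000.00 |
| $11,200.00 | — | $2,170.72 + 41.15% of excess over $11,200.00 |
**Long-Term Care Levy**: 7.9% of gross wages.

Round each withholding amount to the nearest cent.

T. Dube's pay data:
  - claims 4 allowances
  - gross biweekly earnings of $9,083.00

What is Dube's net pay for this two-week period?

Canton Income Tax: taxable = $9,083.00 − 4×$480.00 = $7,163.00
  $782.42 + 22.45% × ($7,163.00 − $5,800.00) = $782.42 + 22.45% × $1,363.00 = $1,088.41
Long-Term Care Levy: 7.9% × $9,083.00 = $717.56
Total withheld: $1,088.41 + $717.56 = $1,805.97
Net pay: $9,083.00 − $1,805.97 = $7,277.03

$7,277.03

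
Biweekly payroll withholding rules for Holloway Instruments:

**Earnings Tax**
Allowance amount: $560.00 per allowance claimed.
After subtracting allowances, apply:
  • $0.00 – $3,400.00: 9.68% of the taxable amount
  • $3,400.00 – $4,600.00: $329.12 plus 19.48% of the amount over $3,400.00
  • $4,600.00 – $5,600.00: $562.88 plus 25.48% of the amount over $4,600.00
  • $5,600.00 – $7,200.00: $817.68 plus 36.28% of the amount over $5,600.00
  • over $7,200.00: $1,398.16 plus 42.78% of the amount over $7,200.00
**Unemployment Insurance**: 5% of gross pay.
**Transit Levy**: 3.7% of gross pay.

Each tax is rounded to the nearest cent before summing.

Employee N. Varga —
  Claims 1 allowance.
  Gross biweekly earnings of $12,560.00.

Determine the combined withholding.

Earnings Tax: taxable = $12,560.00 − 1×$560.00 = $12,000.00
  $1,398.16 + 42.78% × ($12,000.00 − $7,200.00) = $1,398.16 + 42.78% × $4,800.00 = $3,451.60
Unemployment Insurance: 5% × $12,560.00 = $628.00
Transit Levy: 3.7% × $12,560.00 = $464.72
Total: $3,451.60 + $628.00 + $464.72 = $4,544.32

$4,544.32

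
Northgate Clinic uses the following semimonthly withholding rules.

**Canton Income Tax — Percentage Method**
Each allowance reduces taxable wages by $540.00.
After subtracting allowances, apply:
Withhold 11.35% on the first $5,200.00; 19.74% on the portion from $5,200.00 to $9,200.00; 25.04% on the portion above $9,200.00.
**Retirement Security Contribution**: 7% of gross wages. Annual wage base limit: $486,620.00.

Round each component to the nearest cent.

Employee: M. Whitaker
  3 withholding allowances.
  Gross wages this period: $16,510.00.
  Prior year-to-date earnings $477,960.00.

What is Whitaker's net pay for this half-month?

Canton Income Tax: taxable = $16,510.00 − 3×$540.00 = $14,890.00
  $1,379.80 + 25.04% × ($14,890.00 − $9,200.00) = $1,379.80 + 25.04% × $5,690.00 = $2,804.58
Retirement Security Contribution: cap $486,620.00 − YTD $477,960.00 = $8,660.00 subject; 7% × $8,660.00 = $606.20
Total withheld: $2,804.58 + $606.20 = $3,410.78
Net pay: $16,510.00 − $3,410.78 = $13,099.22

$13,099.22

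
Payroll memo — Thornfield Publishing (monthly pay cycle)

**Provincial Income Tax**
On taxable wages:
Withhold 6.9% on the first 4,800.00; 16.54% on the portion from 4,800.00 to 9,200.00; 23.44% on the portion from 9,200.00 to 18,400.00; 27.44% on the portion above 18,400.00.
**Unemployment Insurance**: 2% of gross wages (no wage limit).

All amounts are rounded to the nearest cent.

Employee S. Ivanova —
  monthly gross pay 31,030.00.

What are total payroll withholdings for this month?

Provincial Income Tax: taxable = 31,030.00
  3,215.44 + 27.44% × (31,030.00 − 18,400.00) = 3,215.44 + 27.44% × 12,630.00 = 6,681.11
Unemployment Insurance: 2% × 31,030.00 = 620.60
Total: 6,681.11 + 620.60 = 7,301.71

7,301.71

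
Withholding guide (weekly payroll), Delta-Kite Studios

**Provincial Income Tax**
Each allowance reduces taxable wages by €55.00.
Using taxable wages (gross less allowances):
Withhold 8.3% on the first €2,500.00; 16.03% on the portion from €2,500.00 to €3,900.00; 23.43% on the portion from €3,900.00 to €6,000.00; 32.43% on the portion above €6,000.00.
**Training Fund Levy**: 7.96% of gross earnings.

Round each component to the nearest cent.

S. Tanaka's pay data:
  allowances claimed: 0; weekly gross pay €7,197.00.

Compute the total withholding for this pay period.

€1,885.02

Provincial Income Tax: taxable = €7,197.00
  €923.95 + 32.43% × (€7,197.00 − €6,000.00) = €923.95 + 32.43% × €1,197.00 = €1,312.14
Training Fund Levy: 7.96% × €7,197.00 = €572.88
Total: €1,312.14 + €572.88 = €1,885.02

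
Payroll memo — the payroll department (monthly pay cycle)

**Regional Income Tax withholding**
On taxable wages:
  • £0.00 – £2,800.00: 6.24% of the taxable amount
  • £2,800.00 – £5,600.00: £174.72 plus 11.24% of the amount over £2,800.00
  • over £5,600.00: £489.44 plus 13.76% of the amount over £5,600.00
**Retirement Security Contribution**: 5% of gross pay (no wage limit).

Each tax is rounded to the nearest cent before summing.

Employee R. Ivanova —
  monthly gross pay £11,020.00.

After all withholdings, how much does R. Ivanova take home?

Regional Income Tax: taxable = £11,020.00
  £489.44 + 13.76% × (£11,020.00 − £5,600.00) = £489.44 + 13.76% × £5,420.00 = £1,235.23
Retirement Security Contribution: 5% × £11,020.00 = £551.00
Total withheld: £1,235.23 + £551.00 = £1,786.23
Net pay: £11,020.00 − £1,786.23 = £9,233.77

£9,233.77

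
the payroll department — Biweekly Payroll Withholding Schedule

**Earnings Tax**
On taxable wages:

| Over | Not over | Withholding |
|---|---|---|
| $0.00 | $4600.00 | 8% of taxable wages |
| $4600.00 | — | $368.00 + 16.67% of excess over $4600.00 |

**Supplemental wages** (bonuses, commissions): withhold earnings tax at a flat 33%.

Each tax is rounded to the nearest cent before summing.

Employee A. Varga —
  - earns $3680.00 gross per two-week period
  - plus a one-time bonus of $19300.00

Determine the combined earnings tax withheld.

Earnings Tax: taxable = $3680.00
  8% × $3680.00 = $294.40
Supplemental (33% flat on bonus): 33% × $19300.00 = $6369.00
Total earnings tax: $294.40 + $6369.00 = $6663.40

$6663.40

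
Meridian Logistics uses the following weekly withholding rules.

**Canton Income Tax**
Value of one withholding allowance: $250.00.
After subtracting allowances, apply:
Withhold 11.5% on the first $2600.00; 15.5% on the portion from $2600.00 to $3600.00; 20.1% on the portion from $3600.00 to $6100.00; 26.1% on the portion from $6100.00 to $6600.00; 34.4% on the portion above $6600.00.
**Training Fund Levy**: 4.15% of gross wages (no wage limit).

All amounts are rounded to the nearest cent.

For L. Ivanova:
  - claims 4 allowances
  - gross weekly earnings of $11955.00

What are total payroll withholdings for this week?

Canton Income Tax: taxable = $11955.00 − 4×$250.00 = $10955.00
  $1087.00 + 34.4% × ($10955.00 − $6600.00) = $1087.00 + 34.4% × $4355.00 = $2585.12
Training Fund Levy: 4.15% × $11955.00 = $496.13
Total: $2585.12 + $496.13 = $3081.25

$3081.25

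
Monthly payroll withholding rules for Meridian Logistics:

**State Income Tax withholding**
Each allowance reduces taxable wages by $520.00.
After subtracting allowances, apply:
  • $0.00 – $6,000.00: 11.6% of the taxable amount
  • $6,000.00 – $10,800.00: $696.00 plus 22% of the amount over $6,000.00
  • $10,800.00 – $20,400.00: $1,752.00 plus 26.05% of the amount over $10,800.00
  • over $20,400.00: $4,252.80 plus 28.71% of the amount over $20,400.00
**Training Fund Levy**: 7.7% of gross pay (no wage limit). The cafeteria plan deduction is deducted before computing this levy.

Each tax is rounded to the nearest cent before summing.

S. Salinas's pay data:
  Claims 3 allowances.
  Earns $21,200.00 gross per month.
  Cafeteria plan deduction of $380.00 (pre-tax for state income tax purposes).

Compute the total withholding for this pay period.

$5,558.97

State Income Tax: taxable = $21,200.00 − $380.00 − 3×$520.00 = $19,260.00
  $1,752.00 + 26.05% × ($19,260.00 − $10,800.00) = $1,752.00 + 26.05% × $8,460.00 = $3,955.83
Training Fund Levy: 7.7% × $20,820.00 = $1,603.14
Total: $3,955.83 + $1,603.14 = $5,558.97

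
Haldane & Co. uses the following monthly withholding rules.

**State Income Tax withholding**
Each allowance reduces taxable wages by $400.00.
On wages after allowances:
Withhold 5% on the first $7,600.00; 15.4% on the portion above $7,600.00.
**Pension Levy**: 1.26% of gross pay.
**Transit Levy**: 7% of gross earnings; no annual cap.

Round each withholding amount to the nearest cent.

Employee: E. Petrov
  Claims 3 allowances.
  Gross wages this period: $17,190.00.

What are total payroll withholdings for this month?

State Income Tax: taxable = $17,190.00 − 3×$400.00 = $15,990.00
  $380.00 + 15.4% × ($15,990.00 − $7,600.00) = $380.00 + 15.4% × $8,390.00 = $1,672.06
Pension Levy: 1.26% × $17,190.00 = $216.59
Transit Levy: 7% × $17,190.00 = $1,203.30
Total: $1,672.06 + $216.59 + $1,203.30 = $3,091.95

$3,091.95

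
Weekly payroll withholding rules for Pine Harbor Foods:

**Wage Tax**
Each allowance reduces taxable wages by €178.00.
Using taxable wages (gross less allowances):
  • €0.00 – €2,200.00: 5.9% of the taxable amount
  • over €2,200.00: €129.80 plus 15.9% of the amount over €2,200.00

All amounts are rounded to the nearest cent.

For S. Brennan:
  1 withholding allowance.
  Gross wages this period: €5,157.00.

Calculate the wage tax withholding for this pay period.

Wage Tax: taxable = €5,157.00 − 1×€178.00 = €4,979.00
  €129.80 + 15.9% × (€4,979.00 − €2,200.00) = €129.80 + 15.9% × €2,779.00 = €571.66

€571.66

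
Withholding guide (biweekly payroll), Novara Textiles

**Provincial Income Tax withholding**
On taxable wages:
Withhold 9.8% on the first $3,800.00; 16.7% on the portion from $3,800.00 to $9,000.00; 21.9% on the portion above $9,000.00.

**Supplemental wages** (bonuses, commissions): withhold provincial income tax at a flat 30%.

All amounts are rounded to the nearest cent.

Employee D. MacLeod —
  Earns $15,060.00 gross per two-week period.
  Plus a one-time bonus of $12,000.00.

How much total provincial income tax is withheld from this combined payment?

$6,167.94

Provincial Income Tax: taxable = $15,060.00
  $1,240.80 + 21.9% × ($15,060.00 − $9,000.00) = $1,240.80 + 21.9% × $6,060.00 = $2,567.94
Supplemental (30% flat on bonus): 30% × $12,000.00 = $3,600.00
Total provincial income tax: $2,567.94 + $3,600.00 = $6,167.94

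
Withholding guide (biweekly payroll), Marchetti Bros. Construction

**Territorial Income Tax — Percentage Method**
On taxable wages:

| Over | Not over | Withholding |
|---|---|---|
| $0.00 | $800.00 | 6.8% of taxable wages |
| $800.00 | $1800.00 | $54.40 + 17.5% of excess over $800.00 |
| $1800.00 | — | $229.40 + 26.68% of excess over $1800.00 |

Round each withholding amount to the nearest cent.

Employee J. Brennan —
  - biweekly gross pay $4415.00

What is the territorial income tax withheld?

Territorial Income Tax: taxable = $4415.00
  $229.40 + 26.68% × ($4415.00 − $1800.00) = $229.40 + 26.68% × $2615.00 = $927.08

$927.08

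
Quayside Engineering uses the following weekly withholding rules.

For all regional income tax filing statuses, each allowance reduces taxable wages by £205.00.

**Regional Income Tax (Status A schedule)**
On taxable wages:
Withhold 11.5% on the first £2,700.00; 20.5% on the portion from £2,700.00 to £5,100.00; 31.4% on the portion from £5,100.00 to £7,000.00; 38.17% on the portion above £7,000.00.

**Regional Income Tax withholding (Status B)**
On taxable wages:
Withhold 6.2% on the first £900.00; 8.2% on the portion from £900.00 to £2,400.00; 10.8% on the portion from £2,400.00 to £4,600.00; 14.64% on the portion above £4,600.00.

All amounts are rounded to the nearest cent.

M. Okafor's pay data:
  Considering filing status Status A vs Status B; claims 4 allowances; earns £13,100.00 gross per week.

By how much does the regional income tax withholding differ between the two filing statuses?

Regional Income Tax (Status A): taxable = £13,100.00 − 4×£205.00 = £12,280.00
  £1,399.10 + 38.17% × (£12,280.00 − £7,000.00) = £1,399.10 + 38.17% × £5,280.00 = £3,414.48
Regional Income Tax (Status B): taxable = £13,100.00 − 4×£205.00 = £12,280.00
  £416.40 + 14.64% × (£12,280.00 − £4,600.00) = £416.40 + 14.64% × £7,680.00 = £1,540.75
Difference: |£3,414.48 − £1,540.75| = £1,873.73 (higher under Status A)

£1,873.73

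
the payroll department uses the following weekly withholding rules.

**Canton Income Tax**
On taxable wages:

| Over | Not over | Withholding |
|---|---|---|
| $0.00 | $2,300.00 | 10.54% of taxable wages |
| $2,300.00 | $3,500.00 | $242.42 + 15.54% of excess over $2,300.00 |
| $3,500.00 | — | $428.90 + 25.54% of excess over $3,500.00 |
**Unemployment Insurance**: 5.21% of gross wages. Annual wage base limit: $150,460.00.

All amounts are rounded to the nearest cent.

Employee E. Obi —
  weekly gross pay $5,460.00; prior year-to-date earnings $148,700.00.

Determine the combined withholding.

Canton Income Tax: taxable = $5,460.00
  $428.90 + 25.54% × ($5,460.00 − $3,500.00) = $428.90 + 25.54% × $1,960.00 = $929.48
Unemployment Insurance: cap $150,460.00 − YTD $148,700.00 = $1,760.00 subject; 5.21% × $1,760.00 = $91.70
Total: $929.48 + $91.70 = $1,021.18

$1,021.18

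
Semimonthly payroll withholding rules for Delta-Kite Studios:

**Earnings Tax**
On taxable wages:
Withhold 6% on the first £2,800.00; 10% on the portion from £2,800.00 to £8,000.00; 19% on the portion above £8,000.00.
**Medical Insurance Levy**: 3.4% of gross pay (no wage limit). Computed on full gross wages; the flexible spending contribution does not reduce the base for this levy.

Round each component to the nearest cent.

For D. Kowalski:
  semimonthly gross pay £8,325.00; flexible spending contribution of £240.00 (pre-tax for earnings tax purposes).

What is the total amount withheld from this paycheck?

Earnings Tax: taxable = £8,325.00 − £240.00 = £8,085.00
  £688.00 + 19% × (£8,085.00 − £8,000.00) = £688.00 + 19% × £85.00 = £704.15
Medical Insurance Levy: 3.4% × £8,325.00 = £283.05
Total: £704.15 + £283.05 = £987.20

£987.20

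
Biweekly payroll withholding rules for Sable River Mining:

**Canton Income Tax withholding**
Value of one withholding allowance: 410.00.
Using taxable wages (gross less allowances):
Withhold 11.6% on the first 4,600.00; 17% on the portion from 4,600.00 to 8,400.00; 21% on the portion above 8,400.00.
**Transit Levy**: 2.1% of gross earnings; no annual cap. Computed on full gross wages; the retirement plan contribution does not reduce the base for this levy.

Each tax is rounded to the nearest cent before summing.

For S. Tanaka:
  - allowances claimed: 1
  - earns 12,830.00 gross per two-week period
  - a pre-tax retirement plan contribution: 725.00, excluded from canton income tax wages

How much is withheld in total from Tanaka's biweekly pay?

2,140.98

Canton Income Tax: taxable = 12,830.00 − 725.00 − 1×410.00 = 11,695.00
  1,179.60 + 21% × (11,695.00 − 8,400.00) = 1,179.60 + 21% × 3,295.00 = 1,871.55
Transit Levy: 2.1% × 12,830.00 = 269.43
Total: 1,871.55 + 269.43 = 2,140.98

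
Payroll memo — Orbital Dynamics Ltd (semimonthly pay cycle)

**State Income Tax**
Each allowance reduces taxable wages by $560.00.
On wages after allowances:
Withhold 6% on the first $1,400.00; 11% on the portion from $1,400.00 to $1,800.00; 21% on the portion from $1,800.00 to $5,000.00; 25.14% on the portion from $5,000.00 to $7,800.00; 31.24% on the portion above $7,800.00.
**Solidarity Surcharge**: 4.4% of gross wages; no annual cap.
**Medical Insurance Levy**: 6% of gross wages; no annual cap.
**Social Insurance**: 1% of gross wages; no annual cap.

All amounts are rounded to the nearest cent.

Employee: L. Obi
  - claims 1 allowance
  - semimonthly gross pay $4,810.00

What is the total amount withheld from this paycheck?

State Income Tax: taxable = $4,810.00 − 1×$560.00 = $4,250.00
  $128.00 + 21% × ($4,250.00 − $1,800.00) = $128.00 + 21% × $2,450.00 = $642.50
Solidarity Surcharge: 4.4% × $4,810.00 = $211.64
Medical Insurance Levy: 6% × $4,810.00 = $288.60
Social Insurance: 1% × $4,810.00 = $48.10
Total: $642.50 + $211.64 + $288.60 + $48.10 = $1,190.84

$1,190.84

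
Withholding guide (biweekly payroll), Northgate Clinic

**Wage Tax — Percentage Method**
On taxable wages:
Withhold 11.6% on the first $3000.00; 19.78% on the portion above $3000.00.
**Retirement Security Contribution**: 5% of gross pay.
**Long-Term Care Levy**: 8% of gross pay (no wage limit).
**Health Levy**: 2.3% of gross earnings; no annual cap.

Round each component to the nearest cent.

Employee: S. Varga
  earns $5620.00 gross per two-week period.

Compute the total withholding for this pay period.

$1726.10

Wage Tax: taxable = $5620.00
  $348.00 + 19.78% × ($5620.00 − $3000.00) = $348.00 + 19.78% × $2620.00 = $866.24
Retirement Security Contribution: 5% × $5620.00 = $281.00
Long-Term Care Levy: 8% × $5620.00 = $449.60
Health Levy: 2.3% × $5620.00 = $129.26
Total: $866.24 + $281.00 + $449.60 + $129.26 = $1726.10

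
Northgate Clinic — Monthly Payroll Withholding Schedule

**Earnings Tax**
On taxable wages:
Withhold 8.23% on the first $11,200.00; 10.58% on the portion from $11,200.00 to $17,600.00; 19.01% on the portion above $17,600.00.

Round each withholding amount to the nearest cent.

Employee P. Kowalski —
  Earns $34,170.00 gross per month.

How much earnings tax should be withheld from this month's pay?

Earnings Tax: taxable = $34,170.00
  $1,598.88 + 19.01% × ($34,170.00 − $17,600.00) = $1,598.88 + 19.01% × $16,570.00 = $4,748.84

$4,748.84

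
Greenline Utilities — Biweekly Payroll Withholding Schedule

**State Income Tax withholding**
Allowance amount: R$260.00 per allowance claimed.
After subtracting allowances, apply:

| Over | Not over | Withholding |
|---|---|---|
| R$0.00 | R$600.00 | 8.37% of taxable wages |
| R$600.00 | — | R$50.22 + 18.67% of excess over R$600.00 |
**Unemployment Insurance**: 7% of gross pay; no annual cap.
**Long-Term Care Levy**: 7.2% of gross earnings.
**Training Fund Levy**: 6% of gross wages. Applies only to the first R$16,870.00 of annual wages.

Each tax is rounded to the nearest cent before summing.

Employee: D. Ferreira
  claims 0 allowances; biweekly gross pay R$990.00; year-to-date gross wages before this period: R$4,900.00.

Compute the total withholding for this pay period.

State Income Tax: taxable = R$990.00
  R$50.22 + 18.67% × (R$990.00 − R$600.00) = R$50.22 + 18.67% × R$390.00 = R$123.03
Unemployment Insurance: 7% × R$990.00 = R$69.30
Long-Term Care Levy: 7.2% × R$990.00 = R$71.28
Training Fund Levy: 6% × R$990.00 = R$59.40
Total: R$123.03 + R$69.30 + R$71.28 + R$59.40 = R$323.01

R$323.01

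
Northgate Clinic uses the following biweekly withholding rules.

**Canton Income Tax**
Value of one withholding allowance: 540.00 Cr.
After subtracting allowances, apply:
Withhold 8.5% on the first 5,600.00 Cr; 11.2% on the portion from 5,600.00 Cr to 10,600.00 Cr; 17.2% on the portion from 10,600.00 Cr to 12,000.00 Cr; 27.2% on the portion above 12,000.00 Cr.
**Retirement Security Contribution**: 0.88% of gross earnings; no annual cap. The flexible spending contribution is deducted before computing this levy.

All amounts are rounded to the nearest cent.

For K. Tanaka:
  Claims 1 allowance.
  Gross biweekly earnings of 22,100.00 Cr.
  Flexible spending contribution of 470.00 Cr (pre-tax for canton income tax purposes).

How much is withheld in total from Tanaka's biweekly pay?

Canton Income Tax: taxable = 22,100.00 Cr − 470.00 Cr − 1×540.00 Cr = 21,090.00 Cr
  1,276.80 Cr + 27.2% × (21,090.00 Cr − 12,000.00 Cr) = 1,276.80 Cr + 27.2% × 9,090.00 Cr = 3,749.28 Cr
Retirement Security Contribution: 0.88% × 21,630.00 Cr = 190.34 Cr
Total: 3,749.28 Cr + 190.34 Cr = 3,939.62 Cr

3,939.62 Cr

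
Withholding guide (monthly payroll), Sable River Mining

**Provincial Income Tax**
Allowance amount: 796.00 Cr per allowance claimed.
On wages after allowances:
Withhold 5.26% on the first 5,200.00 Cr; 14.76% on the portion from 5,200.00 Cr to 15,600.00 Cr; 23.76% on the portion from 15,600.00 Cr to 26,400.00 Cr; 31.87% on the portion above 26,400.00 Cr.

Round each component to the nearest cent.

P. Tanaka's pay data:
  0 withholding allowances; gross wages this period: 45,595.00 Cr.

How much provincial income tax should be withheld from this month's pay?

Provincial Income Tax: taxable = 45,595.00 Cr
  4,374.64 Cr + 31.87% × (45,595.00 Cr − 26,400.00 Cr) = 4,374.64 Cr + 31.87% × 19,195.00 Cr = 10,492.09 Cr

10,492.09 Cr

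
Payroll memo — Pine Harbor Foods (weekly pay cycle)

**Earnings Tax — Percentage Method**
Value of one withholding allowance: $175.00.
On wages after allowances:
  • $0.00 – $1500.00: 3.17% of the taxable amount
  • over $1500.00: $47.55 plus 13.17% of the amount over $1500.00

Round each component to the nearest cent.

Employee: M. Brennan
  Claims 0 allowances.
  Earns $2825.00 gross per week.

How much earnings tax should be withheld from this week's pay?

$222.05

Earnings Tax: taxable = $2825.00
  $47.55 + 13.17% × ($2825.00 − $1500.00) = $47.55 + 13.17% × $1325.00 = $222.05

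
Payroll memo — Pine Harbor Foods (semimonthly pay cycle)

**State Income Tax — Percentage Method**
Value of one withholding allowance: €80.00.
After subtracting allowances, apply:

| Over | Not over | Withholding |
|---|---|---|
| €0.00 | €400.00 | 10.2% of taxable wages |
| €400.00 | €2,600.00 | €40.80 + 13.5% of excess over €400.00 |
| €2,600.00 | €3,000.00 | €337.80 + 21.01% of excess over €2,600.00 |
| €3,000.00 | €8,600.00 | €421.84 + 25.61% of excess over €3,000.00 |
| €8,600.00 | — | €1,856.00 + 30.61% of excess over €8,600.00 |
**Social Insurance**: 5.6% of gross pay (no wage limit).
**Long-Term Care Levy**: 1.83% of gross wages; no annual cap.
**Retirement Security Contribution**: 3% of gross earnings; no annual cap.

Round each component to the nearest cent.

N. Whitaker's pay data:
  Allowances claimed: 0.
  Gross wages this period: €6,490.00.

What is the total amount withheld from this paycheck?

State Income Tax: taxable = €6,490.00
  €421.84 + 25.61% × (€6,490.00 − €3,000.00) = €421.84 + 25.61% × €3,490.00 = €1,315.63
Social Insurance: 5.6% × €6,490.00 = €363.44
Long-Term Care Levy: 1.83% × €6,490.00 = €118.77
Retirement Security Contribution: 3% × €6,490.00 = €194.70
Total: €1,315.63 + €363.44 + €118.77 + €194.70 = €1,992.54

€1,992.54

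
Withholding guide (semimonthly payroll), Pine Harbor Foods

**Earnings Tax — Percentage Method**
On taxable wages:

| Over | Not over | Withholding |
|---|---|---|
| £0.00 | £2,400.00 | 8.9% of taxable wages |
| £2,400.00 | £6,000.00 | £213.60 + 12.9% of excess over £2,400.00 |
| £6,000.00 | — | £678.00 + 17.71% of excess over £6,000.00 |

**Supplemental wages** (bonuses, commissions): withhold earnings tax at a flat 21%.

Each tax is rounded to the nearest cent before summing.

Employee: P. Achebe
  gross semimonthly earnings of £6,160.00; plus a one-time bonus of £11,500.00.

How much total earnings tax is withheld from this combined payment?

Earnings Tax: taxable = £6,160.00
  £678.00 + 17.71% × (£6,160.00 − £6,000.00) = £678.00 + 17.71% × £160.00 = £706.34
Supplemental (21% flat on bonus): 21% × £11,500.00 = £2,415.00
Total earnings tax: £706.34 + £2,415.00 = £3,121.34

£3,121.34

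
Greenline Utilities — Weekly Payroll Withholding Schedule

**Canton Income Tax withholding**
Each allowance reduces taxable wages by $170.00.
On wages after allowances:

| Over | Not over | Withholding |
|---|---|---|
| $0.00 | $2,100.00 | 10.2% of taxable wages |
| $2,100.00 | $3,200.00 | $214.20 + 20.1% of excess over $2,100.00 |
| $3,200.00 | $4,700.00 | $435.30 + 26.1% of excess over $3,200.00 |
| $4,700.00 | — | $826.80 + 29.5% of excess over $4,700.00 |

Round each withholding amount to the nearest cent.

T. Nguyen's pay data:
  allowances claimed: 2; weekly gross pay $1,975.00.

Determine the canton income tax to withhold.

$166.77

Canton Income Tax: taxable = $1,975.00 − 2×$170.00 = $1,635.00
  10.2% × $1,635.00 = $166.77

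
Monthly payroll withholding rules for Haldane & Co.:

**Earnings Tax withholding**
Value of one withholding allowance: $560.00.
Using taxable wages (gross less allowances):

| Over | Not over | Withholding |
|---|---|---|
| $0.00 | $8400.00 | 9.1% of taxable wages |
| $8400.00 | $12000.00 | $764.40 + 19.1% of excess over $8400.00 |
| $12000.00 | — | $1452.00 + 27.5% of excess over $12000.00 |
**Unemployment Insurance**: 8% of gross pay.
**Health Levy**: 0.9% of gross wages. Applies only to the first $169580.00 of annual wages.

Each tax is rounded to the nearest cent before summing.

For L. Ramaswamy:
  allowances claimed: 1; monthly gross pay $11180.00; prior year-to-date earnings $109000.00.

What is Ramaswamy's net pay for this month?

Earnings Tax: taxable = $11180.00 − 1×$560.00 = $10620.00
  $764.40 + 19.1% × ($10620.00 − $8400.00) = $764.40 + 19.1% × $2220.00 = $1188.42
Unemployment Insurance: 8% × $11180.00 = $894.40
Health Levy: 0.9% × $11180.00 = $100.62
Total withheld: $1188.42 + $894.40 + $100.62 = $2183.44
Net pay: $11180.00 − $2183.44 = $8996.56

$8996.56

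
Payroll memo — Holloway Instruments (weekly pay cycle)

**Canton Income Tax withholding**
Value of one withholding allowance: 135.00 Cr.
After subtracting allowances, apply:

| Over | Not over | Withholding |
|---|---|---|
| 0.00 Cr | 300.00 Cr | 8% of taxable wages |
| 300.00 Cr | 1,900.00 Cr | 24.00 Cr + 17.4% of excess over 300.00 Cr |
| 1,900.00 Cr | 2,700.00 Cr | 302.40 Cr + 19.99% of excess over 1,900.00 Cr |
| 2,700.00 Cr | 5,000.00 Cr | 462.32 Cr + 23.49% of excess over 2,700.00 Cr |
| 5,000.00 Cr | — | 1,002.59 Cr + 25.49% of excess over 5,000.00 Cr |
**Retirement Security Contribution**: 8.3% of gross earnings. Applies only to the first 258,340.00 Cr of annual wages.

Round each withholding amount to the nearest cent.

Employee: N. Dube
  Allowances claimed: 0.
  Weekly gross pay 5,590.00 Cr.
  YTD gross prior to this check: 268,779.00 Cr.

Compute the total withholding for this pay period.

1,152.98 Cr

Canton Income Tax: taxable = 5,590.00 Cr
  1,002.59 Cr + 25.49% × (5,590.00 Cr − 5,000.00 Cr) = 1,002.59 Cr + 25.49% × 590.00 Cr = 1,152.98 Cr
Retirement Security Contribution: YTD 268,779.00 Cr ≥ cap 258,340.00 Cr → 0.00 Cr
Total: 1,152.98 Cr + 0.00 Cr = 1,152.98 Cr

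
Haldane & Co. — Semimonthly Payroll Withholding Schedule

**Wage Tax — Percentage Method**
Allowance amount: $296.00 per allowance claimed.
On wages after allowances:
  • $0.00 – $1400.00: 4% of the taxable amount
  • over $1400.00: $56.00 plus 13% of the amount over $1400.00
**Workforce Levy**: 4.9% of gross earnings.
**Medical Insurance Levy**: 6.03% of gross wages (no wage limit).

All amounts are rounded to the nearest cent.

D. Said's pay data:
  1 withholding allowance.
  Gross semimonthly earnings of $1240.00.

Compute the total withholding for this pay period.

$173.29

Wage Tax: taxable = $1240.00 − 1×$296.00 = $944.00
  4% × $944.00 = $37.76
Workforce Levy: 4.9% × $1240.00 = $60.76
Medical Insurance Levy: 6.03% × $1240.00 = $74.77
Total: $37.76 + $60.76 + $74.77 = $173.29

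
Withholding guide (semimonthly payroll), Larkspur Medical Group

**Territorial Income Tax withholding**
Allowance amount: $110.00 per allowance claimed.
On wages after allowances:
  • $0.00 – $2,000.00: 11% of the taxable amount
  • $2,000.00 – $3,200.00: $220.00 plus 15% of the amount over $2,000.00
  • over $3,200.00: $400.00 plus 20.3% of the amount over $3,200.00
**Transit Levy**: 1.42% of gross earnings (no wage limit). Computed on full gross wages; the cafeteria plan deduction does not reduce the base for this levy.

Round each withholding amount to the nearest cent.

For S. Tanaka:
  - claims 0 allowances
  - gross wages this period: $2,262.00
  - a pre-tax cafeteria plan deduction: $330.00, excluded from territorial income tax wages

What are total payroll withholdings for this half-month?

$244.64

Territorial Income Tax: taxable = $2,262.00 − $330.00 = $1,932.00
  11% × $1,932.00 = $212.52
Transit Levy: 1.42% × $2,262.00 = $32.12
Total: $212.52 + $32.12 = $244.64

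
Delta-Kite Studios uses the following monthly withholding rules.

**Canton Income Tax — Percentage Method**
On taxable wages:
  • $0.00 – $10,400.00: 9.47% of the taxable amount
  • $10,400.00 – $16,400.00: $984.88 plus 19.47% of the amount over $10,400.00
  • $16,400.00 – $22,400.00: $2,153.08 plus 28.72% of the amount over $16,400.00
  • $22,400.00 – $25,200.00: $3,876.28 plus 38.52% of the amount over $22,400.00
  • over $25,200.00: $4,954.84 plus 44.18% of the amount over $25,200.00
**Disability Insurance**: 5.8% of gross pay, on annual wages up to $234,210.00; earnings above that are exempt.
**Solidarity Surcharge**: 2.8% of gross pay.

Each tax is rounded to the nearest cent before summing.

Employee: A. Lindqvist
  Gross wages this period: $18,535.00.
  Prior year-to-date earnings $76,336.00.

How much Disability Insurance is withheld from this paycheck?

Disability Insurance: 5.8% × $18,535.00 = $1,075.03

$1,075.03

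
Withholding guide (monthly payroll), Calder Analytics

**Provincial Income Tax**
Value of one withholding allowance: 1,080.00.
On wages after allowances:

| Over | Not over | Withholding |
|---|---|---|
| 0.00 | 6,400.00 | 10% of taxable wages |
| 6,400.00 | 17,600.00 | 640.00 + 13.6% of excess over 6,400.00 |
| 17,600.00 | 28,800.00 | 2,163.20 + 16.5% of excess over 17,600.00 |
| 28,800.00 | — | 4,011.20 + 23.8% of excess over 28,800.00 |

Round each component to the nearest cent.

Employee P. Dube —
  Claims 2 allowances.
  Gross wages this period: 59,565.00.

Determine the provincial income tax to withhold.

10,819.19

Provincial Income Tax: taxable = 59,565.00 − 2×1,080.00 = 57,405.00
  4,011.20 + 23.8% × (57,405.00 − 28,800.00) = 4,011.20 + 23.8% × 28,605.00 = 10,819.19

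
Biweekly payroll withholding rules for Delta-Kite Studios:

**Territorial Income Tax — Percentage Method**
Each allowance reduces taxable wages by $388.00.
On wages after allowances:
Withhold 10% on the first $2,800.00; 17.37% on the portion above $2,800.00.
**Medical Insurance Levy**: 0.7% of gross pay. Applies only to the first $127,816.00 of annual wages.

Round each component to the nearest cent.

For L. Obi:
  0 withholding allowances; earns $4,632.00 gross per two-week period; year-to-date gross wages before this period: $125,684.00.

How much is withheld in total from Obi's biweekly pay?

Territorial Income Tax: taxable = $4,632.00
  $280.00 + 17.37% × ($4,632.00 − $2,800.00) = $280.00 + 17.37% × $1,832.00 = $598.22
Medical Insurance Levy: cap $127,816.00 − YTD $125,684.00 = $2,132.00 subject; 0.7% × $2,132.00 = $14.92
Total: $598.22 + $14.92 = $613.14

$613.14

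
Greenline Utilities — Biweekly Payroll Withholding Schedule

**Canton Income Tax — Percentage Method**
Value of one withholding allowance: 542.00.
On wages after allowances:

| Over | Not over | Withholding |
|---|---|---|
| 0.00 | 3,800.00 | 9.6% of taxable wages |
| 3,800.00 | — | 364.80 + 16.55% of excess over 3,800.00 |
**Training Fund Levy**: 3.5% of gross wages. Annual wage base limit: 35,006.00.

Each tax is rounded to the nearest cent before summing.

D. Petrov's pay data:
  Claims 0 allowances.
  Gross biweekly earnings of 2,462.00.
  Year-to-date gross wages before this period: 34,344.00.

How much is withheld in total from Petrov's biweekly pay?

Canton Income Tax: taxable = 2,462.00
  9.6% × 2,462.00 = 236.35
Training Fund Levy: cap 35,006.00 − YTD 34,344.00 = 662.00 subject; 3.5% × 662.00 = 23.17
Total: 236.35 + 23.17 = 259.52

259.52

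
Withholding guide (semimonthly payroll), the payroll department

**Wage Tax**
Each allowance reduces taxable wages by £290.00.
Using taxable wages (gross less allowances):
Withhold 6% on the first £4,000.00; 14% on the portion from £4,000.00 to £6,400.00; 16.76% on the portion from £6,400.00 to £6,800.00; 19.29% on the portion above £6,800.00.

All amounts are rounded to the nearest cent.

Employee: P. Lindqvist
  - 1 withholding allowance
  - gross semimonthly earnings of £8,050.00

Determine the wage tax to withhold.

£828.22

Wage Tax: taxable = £8,050.00 − 1×£290.00 = £7,760.00
  £643.04 + 19.29% × (£7,760.00 − £6,800.00) = £643.04 + 19.29% × £960.00 = £828.22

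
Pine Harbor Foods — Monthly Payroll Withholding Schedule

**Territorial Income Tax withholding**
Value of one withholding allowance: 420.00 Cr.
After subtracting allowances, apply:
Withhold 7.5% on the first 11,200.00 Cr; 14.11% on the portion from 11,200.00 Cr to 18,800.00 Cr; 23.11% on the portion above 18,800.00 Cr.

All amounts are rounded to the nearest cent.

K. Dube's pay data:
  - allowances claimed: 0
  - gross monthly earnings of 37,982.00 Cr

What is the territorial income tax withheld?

Territorial Income Tax: taxable = 37,982.00 Cr
  1,912.36 Cr + 23.11% × (37,982.00 Cr − 18,800.00 Cr) = 1,912.36 Cr + 23.11% × 19,182.00 Cr = 6,345.32 Cr

6,345.32 Cr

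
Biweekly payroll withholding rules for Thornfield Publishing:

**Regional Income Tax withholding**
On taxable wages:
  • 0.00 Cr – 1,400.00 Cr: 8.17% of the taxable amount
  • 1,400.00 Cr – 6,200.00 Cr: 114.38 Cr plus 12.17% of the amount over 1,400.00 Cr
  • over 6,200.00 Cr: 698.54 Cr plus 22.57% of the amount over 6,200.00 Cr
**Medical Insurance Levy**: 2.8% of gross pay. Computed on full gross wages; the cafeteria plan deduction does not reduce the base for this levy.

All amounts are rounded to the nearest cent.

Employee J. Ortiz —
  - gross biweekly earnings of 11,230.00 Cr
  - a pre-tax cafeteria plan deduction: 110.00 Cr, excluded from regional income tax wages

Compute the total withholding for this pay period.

2,123.42 Cr

Regional Income Tax: taxable = 11,230.00 Cr − 110.00 Cr = 11,120.00 Cr
  698.54 Cr + 22.57% × (11,120.00 Cr − 6,200.00 Cr) = 698.54 Cr + 22.57% × 4,920.00 Cr = 1,808.98 Cr
Medical Insurance Levy: 2.8% × 11,230.00 Cr = 314.44 Cr
Total: 1,808.98 Cr + 314.44 Cr = 2,123.42 Cr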